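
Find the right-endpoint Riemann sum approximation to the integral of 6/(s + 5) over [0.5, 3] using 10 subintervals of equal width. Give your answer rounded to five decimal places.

Δs = (3 − 0.5)/10 = 0.25.
Right endpoints: 0.75, 1, 1.25, 1.5, 1.75, 2, 2.25, 2.5, 2.75, 3.
f(0.75) = 24/23, f(1) = 1, f(1.25) = 0.96, f(1.5) = 12/13, f(1.75) = 8/9, f(2) = 6/7, f(2.25) = 24/29, f(2.5) = 0.8, f(2.75) = 24/31, f(3) = 0.75.
Sum = Δs · [f(0.75) + f(1) + f(1.25) + ...].
Sum ≈ 2.20609.

2.20609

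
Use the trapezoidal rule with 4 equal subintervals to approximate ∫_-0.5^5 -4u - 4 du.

-71.5

Δu = (5 − (-0.5))/4 = 1.375.
f(-0.5) = -2, f(0.875) = -7.5, f(2.25) = -13, f(3.625) = -18.5, f(5) = -24.
T_4 = (Δu/2)·[f(u_0) + 2f(u_1) + 2f(u_2) + 2f(u_3) + f(u_4)].
Sum = -71.5.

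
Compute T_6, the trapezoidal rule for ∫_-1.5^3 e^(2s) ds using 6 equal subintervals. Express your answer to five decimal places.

238.16008

Δs = (3 − (-1.5))/6 = 0.75.
f(-1.5) ≈ 0.04979, f(-0.75) ≈ 0.22313, f(0) ≈ 1.00000, f(0.75) ≈ 4.48169, f(1.5) ≈ 20.08554, f(2.25) ≈ 90.01713, f(3) ≈ 403.42879.
T_6 = (Δs/2)·[f(s_0) + 2f(s_1) + ... + 2f(s_{5}) + f(s_6)].
Sum ≈ 238.16008.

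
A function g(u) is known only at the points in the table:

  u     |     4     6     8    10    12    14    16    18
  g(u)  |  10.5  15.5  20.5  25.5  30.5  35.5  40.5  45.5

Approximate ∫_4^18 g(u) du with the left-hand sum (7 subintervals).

Δu = 2.
Sum = 2·[10.5 + 15.5 + 20.5 + 25.5 + 30.5 + 35.5 + 40.5] = 357.

357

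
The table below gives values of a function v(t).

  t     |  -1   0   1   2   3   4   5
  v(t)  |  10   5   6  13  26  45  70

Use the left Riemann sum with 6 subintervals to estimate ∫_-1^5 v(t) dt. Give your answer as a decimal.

105

Δt = 1.
Sum = 1·[10 + 5 + 6 + 13 + 26 + 45] = 105.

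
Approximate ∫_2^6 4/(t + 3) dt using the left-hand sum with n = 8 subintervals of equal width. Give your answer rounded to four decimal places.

Δt = (6 − 2)/8 = 0.5.
Left endpoints: 2, 2.5, 3, 3.5, 4, 4.5, 5, 5.5.
f(2) = 0.8, f(2.5) = 8/11, f(3) = 2/3, f(3.5) = 8/13, f(4) = 4/7, f(4.5) = 8/15, f(5) = 0.5, f(5.5) = 8/17.
Sum = Δt · [f(2) + f(2.5) + f(3) + ...].
Sum ≈ 2.4423.

2.4423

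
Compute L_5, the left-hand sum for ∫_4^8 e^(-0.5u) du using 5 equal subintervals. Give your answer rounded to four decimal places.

Δu = (8 − 4)/5 = 0.8.
Left endpoints: 4, 4.8, 5.6, 6.4, 7.2.
f(4) ≈ 0.1353, f(4.8) ≈ 0.0907, f(5.6) ≈ 0.0608, f(6.4) ≈ 0.0408, f(7.2) ≈ 0.0273.
Sum = Δu · [f(4) + f(4.8) + f(5.6) + f(6.4) + f(7.2)].
Sum ≈ 0.2840.

0.2840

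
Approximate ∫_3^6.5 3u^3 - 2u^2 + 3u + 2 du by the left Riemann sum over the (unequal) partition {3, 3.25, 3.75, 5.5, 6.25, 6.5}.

Subinterval widths: 0.25, 0.5, 1.75, 0.75, 0.25.
Left endpoints: 3, 3.25, 3.75, 5.5, 6.25.
f(3) = 74, f(3.25) = 93.609375, f(3.75) = 143.328125, f(5.5) = 457.125, f(6.25) = 675.046875.
Sum = Σ Δu_i · f(u_i).
Sum = 827.734375.

827.734375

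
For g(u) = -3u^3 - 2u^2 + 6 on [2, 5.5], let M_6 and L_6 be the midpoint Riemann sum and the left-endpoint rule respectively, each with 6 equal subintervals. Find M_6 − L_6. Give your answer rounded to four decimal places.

M_6 ≈ -755.332104.
L_6 ≈ -612.085793.
M_6 − L_6 ≈ -143.2463.

-143.2463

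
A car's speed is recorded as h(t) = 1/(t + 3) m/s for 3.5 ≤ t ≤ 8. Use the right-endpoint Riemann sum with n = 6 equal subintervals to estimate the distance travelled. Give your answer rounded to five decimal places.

Δt = (8 − 3.5)/6 = 0.75.
Right endpoints: 4.25, 5, 5.75, 6.5, 7.25, 8.
h(4.25) = 4/29, h(5) = 0.125, h(5.75) = 4/35, h(6.5) = 2/19, h(7.25) = 4/41, h(8) = 1/11.
Sum = Δt · [h(4.25) + h(5) + h(5.75) + ...].
Sum ≈ 0.50321.

0.50321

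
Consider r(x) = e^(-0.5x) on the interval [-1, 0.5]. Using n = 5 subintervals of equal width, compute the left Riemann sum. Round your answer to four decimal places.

1.8736

Δx = (0.5 − (-1))/5 = 0.3.
Left endpoints: -1, -0.7, -0.4, -0.1, 0.2.
r(-1) ≈ 1.6487, r(-0.7) ≈ 1.4191, r(-0.4) ≈ 1.2214, r(-0.1) ≈ 1.0513, r(0.2) ≈ 0.9048.
Sum = Δx · [r(-1) + r(-0.7) + r(-0.4) + r(-0.1) + r(0.2)].
Sum ≈ 1.8736.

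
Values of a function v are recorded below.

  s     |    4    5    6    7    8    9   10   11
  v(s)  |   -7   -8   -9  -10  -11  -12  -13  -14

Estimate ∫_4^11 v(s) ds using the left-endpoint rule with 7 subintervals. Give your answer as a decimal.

-70

Δs = 1.
Sum = 1·[(-7) + (-8) + (-9) + (-10) + (-11) + (-12) + (-13)] = -70.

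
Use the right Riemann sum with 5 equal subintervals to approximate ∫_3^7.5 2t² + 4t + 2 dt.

Δt = (7.5 − 3)/5 = 0.9.
Right endpoints: 3.9, 4.8, 5.7, 6.6, 7.5.
f(3.9) = 48.02, f(4.8) = 67.28, f(5.7) = 89.78, f(6.6) = 115.52, f(7.5) = 144.5.
Sum = Δt · [f(3.9) + f(4.8) + f(5.7) + f(6.6) + f(7.5)].
Sum = 418.59.

418.59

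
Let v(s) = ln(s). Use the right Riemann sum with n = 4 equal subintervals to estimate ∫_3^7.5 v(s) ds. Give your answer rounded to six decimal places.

Δs = (7.5 − 3)/4 = 1.125.
Right endpoints: 4.125, 5.25, 6.375, 7.5.
v(4.125) ≈ 1.417066, v(5.25) ≈ 1.658228, v(6.375) ≈ 1.852384, v(7.5) ≈ 2.014903.
Sum = Δs · [v(4.125) + v(5.25) + v(6.375) + v(7.5)].
Sum ≈ 7.810404.

7.810404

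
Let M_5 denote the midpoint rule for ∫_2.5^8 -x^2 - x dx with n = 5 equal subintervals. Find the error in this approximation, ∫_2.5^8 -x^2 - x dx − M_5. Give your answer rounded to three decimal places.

Exact integral: ∫_2.5^8 f(x) dx ≈ -194.33333.
M_5 = -193.77875.
Error ≈ -194.33333 − (-193.77875) ≈ -0.555.

-0.555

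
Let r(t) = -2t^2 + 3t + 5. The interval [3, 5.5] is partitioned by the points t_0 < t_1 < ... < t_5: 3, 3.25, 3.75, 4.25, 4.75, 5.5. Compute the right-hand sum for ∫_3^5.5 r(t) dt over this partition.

-58.90625

Subinterval widths: 0.25, 0.5, 0.5, 0.5, 0.75.
Right endpoints: 3.25, 3.75, 4.25, 4.75, 5.5.
r(3.25) = -6.375, r(3.75) = -11.875, r(4.25) = -18.375, r(4.75) = -25.875, r(5.5) = -39.
Sum = Σ Δt_i · r(t_i).
Sum = -58.90625.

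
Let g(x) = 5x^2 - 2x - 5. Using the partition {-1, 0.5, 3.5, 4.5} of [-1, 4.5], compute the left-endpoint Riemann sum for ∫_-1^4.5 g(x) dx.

38

Subinterval widths: 1.5, 3, 1.
Left endpoints: -1, 0.5, 3.5.
g(-1) = 2, g(0.5) = -4.75, g(3.5) = 49.25.
Sum = Σ Δx_i · g(x_i).
Sum = 38.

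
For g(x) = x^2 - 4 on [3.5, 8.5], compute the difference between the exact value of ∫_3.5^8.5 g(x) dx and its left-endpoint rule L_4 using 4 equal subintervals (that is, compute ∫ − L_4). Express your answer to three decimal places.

36.198

Exact integral: ∫_3.5^8.5 g(x) dx ≈ 170.41667.
L_4 = 134.21875.
Error ≈ 170.41667 − 134.21875 ≈ 36.198.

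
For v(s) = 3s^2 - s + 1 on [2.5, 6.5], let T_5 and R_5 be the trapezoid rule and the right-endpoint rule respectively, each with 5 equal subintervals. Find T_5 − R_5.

-41.6

T_5 = 246.28.
R_5 = 287.88.
T_5 − R_5 = -41.6.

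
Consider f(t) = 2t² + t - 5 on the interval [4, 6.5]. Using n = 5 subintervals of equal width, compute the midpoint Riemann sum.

140.9375

Δt = (6.5 − 4)/5 = 0.5.
Midpoints: 4.25, 4.75, 5.25, 5.75, 6.25.
f(4.25) = 35.375, f(4.75) = 44.875, f(5.25) = 55.375, f(5.75) = 66.875, f(6.25) = 79.375.
Sum = Δt · [f(4.25) + f(4.75) + f(5.25) + f(5.75) + f(6.25)].
Sum = 140.9375.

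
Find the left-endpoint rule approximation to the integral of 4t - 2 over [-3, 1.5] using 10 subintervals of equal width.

-26.55

Δt = (1.5 − (-3))/10 = 0.45.
Left endpoints: -3, -2.55, -2.1, -1.65, -1.2, -0.75, -0.3, 0.15, 0.6, 1.05.
f(-3) = -14, f(-2.55) = -12.2, f(-2.1) = -10.4, f(-1.65) = -8.6, f(-1.2) = -6.8, f(-0.75) = -5, f(-0.3) = -3.2, f(0.15) = -1.4, f(0.6) = 0.4, f(1.05) = 2.2.
Sum = Δt · [f(-3) + f(-2.55) + f(-2.1) + ...].
Sum = -26.55.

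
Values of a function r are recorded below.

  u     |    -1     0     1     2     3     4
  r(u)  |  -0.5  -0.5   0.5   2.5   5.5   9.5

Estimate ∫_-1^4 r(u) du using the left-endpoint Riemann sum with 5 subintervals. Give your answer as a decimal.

7.5

Δu = 1.
Sum = 1·[(-0.5) + (-0.5) + 0.5 + 2.5 + 5.5] = 7.5.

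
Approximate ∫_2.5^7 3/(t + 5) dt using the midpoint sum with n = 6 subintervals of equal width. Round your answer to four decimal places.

1.4093

Δt = (7 − 2.5)/6 = 0.75.
Midpoints: 2.875, 3.625, 4.375, 5.125, 5.875, 6.625.
f(2.875) = 8/21, f(3.625) = 8/23, f(4.375) = 0.32, f(5.125) = 8/27, f(5.875) = 8/29, f(6.625) = 8/31.
Sum = Δt · [f(2.875) + f(3.625) + f(4.375) + ...].
Sum ≈ 1.4093.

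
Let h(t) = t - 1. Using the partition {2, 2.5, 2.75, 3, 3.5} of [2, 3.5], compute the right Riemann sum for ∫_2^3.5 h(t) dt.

Subinterval widths: 0.5, 0.25, 0.25, 0.5.
Right endpoints: 2.5, 2.75, 3, 3.5.
h(2.5) = 1.5, h(2.75) = 1.75, h(3) = 2, h(3.5) = 2.5.
Sum = Σ Δt_i · h(t_i).
Sum = 2.9375.

2.9375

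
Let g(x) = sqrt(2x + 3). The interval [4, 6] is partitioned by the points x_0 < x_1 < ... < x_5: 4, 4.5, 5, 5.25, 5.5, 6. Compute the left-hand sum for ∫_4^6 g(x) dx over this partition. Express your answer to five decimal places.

Subinterval widths: 0.5, 0.5, 0.25, 0.25, 0.5.
Left endpoints: 4, 4.5, 5, 5.25, 5.5.
g(4) ≈ 3.31662, g(4.5) ≈ 3.46410, g(5) ≈ 3.60555, g(5.25) ≈ 3.67423, g(5.5) ≈ 3.74166.
Sum = Σ Δx_i · g(x_i).
Sum ≈ 7.08114.

7.08114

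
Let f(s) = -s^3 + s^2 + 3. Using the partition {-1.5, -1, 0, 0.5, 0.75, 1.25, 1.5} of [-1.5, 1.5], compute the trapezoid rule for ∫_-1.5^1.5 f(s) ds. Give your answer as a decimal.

11.71875

Subinterval widths: 0.5, 1, 0.5, 0.25, 0.5, 0.25.
f(-1.5) = 8.625, f(-1) = 5, f(0) = 3, f(0.5) = 3.125, f(0.75) = 3.140625, f(1.25) = 2.609375, f(1.5) = 1.875.
On each subinterval the trapezoid contributes (Δs_i/2)·[f(s_{i-1}) + f(s_i)].
Sum = 11.71875.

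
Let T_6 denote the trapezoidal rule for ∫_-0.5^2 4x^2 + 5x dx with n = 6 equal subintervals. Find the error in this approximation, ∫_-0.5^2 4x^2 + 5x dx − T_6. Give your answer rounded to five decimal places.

-0.28935

Exact integral: ∫_-0.5^2 f(x) dx ≈ 20.2083333.
T_6 ≈ 20.4976852.
Error ≈ 20.2083333 − 20.4976852 ≈ -0.28935.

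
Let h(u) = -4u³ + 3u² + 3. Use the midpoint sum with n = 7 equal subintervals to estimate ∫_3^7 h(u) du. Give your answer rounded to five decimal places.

-1985.79592

Δu = (7 − 3)/7 = 4/7.
Midpoints: 23/7, 27/7, 31/7, 5, 39/7, 43/7, 47/7.
h(23/7) = -36530/343, h(27/7) = -62394/343, h(31/7) = -97954/343, h(5) = -422, h(39/7) = -204306/343, h(43/7) = -278170/343, h(47/7) = -367874/343.
Sum = Δu · [h(23/7) + h(27/7) + h(31/7) + ...].
Sum ≈ -1985.79592.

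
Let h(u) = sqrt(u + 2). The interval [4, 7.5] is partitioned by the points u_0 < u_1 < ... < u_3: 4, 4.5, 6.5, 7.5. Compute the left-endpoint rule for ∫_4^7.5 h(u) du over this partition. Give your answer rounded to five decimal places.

Subinterval widths: 0.5, 2, 1.
Left endpoints: 4, 4.5, 6.5.
h(4) ≈ 2.44949, h(4.5) ≈ 2.54951, h(6.5) ≈ 2.91548.
Sum = Σ Δu_i · h(u_i).
Sum ≈ 9.23924.

9.23924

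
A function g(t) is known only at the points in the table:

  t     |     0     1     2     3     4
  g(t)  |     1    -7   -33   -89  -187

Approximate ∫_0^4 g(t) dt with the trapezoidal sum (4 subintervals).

Δt = 1.
T_4 = (1/2)·[1 + 2·(-7) + 2·(-33) + 2·(-89) + (-187)] = -222.

-222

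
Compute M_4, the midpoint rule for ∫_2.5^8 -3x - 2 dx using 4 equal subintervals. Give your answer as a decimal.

-97.625

Δx = (8 − 2.5)/4 = 1.375.
Midpoints: 3.1875, 4.5625, 5.9375, 7.3125.
f(3.1875) = -11.5625, f(4.5625) = -15.6875, f(5.9375) = -19.8125, f(7.3125) = -23.9375.
Sum = Δx · [f(3.1875) + f(4.5625) + f(5.9375) + f(7.3125)].
Sum = -97.625.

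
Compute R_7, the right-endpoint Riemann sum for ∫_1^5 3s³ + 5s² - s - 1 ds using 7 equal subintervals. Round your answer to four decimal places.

Δs = (5 − 1)/7 = 4/7.
Right endpoints: 11/7, 15/7, 19/7, 23/7, 27/7, 31/7, 5.
f(11/7) = 7346/343, f(15/7) = 16922/343, f(19/7) = 31938/343, f(23/7) = 53546/343, f(27/7) = 82898/343, f(31/7) = 121146/343, f(5) = 494.
Sum = Δs · [f(11/7) + f(15/7) + f(19/7) + ...].
Sum ≈ 805.0612.

805.0612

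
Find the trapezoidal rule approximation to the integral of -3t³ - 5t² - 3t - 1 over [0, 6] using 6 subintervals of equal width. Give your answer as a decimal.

Δt = (6 − 0)/6 = 1.
f(0) = -1, f(1) = -12, f(2) = -51, f(3) = -136, f(4) = -285, f(5) = -516, f(6) = -847.
T_6 = (Δt/2)·[f(t_0) + 2f(t_1) + ... + 2f(t_{5}) + f(t_6)].
Sum = -1424.

-1424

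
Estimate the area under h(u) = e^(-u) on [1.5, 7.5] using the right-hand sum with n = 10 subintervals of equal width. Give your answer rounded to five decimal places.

Δu = (7.5 − 1.5)/10 = 0.6.
Right endpoints: 2.1, 2.7, 3.3, 3.9, 4.5, 5.1, 5.7, 6.3, 6.9, 7.5.
h(2.1) ≈ 0.12246, h(2.7) ≈ 0.06721, h(3.3) ≈ 0.03688, h(3.9) ≈ 0.02024, h(4.5) ≈ 0.01111, h(5.1) ≈ 0.00610, h(5.7) ≈ 0.00335, h(6.3) ≈ 0.00184, h(6.9) ≈ 0.00101, h(7.5) ≈ 0.00055.
Sum = Δu · [h(2.1) + h(2.7) + h(3.3) + ...].
Sum ≈ 0.16244.

0.16244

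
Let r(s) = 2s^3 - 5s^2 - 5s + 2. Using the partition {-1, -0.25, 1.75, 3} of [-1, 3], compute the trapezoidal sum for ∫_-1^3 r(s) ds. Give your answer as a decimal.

-16.9375

Subinterval widths: 0.75, 2, 1.25.
r(-1) = 0, r(-0.25) = 2.90625, r(1.75) = -11.34375, r(3) = -4.
On each subinterval the trapezoid contributes (Δs_i/2)·[r(s_{i-1}) + r(s_i)].
Sum = -16.9375.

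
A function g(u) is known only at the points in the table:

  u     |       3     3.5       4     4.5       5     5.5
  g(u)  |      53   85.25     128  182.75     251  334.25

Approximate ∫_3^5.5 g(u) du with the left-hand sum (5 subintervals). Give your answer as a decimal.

350

Δu = 0.5.
Sum = 0.5·[53 + 85.25 + 128 + 182.75 + 251] = 350.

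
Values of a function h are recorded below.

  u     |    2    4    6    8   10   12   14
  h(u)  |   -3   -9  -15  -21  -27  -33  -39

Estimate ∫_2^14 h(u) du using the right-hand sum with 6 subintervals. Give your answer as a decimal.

Δu = 2.
Sum = 2·[(-9) + (-15) + (-21) + (-27) + (-33) + (-39)] = -288.

-288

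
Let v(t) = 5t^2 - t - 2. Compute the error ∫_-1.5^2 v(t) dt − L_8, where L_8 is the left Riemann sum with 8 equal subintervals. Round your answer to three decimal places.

0.590

Exact integral: ∫_-1.5^2 v(t) dt ≈ 11.08333.
L_8 ≈ 10.49316.
Error ≈ 11.08333 − 10.49316 ≈ 0.590.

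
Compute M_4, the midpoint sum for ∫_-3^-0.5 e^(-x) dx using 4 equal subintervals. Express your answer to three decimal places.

18.140

Δx = (-0.5 − (-3))/4 = 0.625.
Midpoints: -2.6875, -2.0625, -1.4375, -0.8125.
f(-2.6875) ≈ 14.695, f(-2.0625) ≈ 7.866, f(-1.4375) ≈ 4.210, f(-0.8125) ≈ 2.254.
Sum = Δx · [f(-2.6875) + f(-2.0625) + f(-1.4375) + f(-0.8125)].
Sum ≈ 18.140.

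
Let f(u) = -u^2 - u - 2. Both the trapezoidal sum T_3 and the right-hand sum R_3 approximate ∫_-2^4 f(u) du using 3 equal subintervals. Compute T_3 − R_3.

18

T_3 = -46.
R_3 = -64.
T_3 − R_3 = 18.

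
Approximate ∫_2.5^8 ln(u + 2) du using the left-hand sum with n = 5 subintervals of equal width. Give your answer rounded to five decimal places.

10.30604

Δu = (8 − 2.5)/5 = 1.1.
Left endpoints: 2.5, 3.6, 4.7, 5.8, 6.9.
f(2.5) ≈ 1.50408, f(3.6) ≈ 1.72277, f(4.7) ≈ 1.90211, f(5.8) ≈ 2.05412, f(6.9) ≈ 2.18605.
Sum = Δu · [f(2.5) + f(3.6) + f(4.7) + f(5.8) + f(6.9)].
Sum ≈ 10.30604.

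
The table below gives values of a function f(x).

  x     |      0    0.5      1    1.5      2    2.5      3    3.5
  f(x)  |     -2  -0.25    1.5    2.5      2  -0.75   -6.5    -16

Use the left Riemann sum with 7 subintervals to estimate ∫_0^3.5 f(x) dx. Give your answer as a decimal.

Δx = 0.5.
Sum = 0.5·[(-2) + (-0.25) + 1.5 + 2.5 + 2 + (-0.75) + (-6.5)] = -1.75.

-1.75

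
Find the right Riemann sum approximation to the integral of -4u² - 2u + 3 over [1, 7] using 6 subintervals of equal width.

Δu = (7 − 1)/6 = 1.
Right endpoints: 2, 3, 4, 5, 6, 7.
f(2) = -17, f(3) = -39, f(4) = -69, f(5) = -107, f(6) = -153, f(7) = -207.
Sum = Δu · [f(2) + f(3) + f(4) + ...].
Sum = -592.

-592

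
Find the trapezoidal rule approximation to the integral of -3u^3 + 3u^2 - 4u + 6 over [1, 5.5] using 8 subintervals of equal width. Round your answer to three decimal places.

Δu = (5.5 − 1)/8 = 0.5625.
f(1) = 2, f(1.5625) = -17899/4096, f(2.125) = -9083/512, f(2.6875) = -169225/4096, f(3.25) = -78.296875, f(3.8125) = -540223/4096, f(4.375) = -105113/512, f(4.9375) = -1235869/4096, f(5.5) = -424.375.
T_8 = (Δu/2)·[f(u_0) + 2f(u_1) + ... + 2f(u_{7}) + f(u_8)].
Sum ≈ -557.901.

-557.901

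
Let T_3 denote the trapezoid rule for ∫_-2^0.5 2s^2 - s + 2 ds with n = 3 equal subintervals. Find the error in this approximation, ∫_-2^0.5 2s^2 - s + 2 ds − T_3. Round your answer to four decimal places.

-0.5787

Exact integral: ∫_-2^0.5 f(s) ds ≈ 12.291667.
T_3 ≈ 12.870370.
Error ≈ 12.291667 − 12.870370 ≈ -0.5787.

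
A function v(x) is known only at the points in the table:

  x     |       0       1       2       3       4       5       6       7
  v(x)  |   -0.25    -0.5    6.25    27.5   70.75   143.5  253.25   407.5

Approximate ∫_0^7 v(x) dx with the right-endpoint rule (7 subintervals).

908.25

Δx = 1.
Sum = 1·[(-0.5) + 6.25 + 27.5 + 70.75 + 143.5 + 253.25 + 407.5] = 908.25.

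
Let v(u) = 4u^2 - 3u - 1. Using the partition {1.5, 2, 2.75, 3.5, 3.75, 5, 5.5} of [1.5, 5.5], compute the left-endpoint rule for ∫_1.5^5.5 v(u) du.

Subinterval widths: 0.5, 0.75, 0.75, 0.25, 1.25, 0.5.
Left endpoints: 1.5, 2, 2.75, 3.5, 3.75, 5.
v(1.5) = 3.5, v(2) = 9, v(2.75) = 21, v(3.5) = 37.5, v(3.75) = 44, v(5) = 84.
Sum = Σ Δu_i · v(u_i).
Sum = 130.625.

130.625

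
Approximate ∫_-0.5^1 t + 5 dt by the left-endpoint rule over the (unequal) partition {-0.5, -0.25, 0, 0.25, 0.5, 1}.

7.625

Subinterval widths: 0.25, 0.25, 0.25, 0.25, 0.5.
Left endpoints: -0.5, -0.25, 0, 0.25, 0.5.
f(-0.5) = 4.5, f(-0.25) = 4.75, f(0) = 5, f(0.25) = 5.25, f(0.5) = 5.5.
Sum = Σ Δt_i · f(t_i).
Sum = 7.625.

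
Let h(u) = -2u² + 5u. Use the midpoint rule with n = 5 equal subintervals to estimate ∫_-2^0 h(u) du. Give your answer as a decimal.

Δu = (0 − (-2))/5 = 0.4.
Midpoints: -1.8, -1.4, -1, -0.6, -0.2.
h(-1.8) = -15.48, h(-1.4) = -10.92, h(-1) = -7, h(-0.6) = -3.72, h(-0.2) = -1.08.
Sum = Δu · [h(-1.8) + h(-1.4) + h(-1) + h(-0.6) + h(-0.2)].
Sum = -15.28.

-15.28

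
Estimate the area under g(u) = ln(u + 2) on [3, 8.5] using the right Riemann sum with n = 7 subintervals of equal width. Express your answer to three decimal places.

Δu = (8.5 − 3)/7 = 11/14.
Right endpoints: 53/14, 32/7, 75/14, 43/7, 97/14, 54/7, 8.5.
g(53/14) ≈ 1.755, g(32/7) ≈ 1.883, g(75/14) ≈ 1.996, g(43/7) ≈ 2.097, g(97/14) ≈ 2.189, g(54/7) ≈ 2.274, g(8.5) ≈ 2.351.
Sum = Δu · [g(53/14) + g(32/7) + g(75/14) + ...].
Sum ≈ 11.428.

11.428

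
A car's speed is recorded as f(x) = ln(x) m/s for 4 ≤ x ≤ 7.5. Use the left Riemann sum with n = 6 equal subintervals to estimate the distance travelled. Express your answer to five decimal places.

5.87995

Δx = (7.5 − 4)/6 = 7/12.
Left endpoints: 4, 55/12, 31/6, 5.75, 19/3, 83/12.
f(4) ≈ 1.38629, f(55/12) ≈ 1.52243, f(31/6) ≈ 1.64223, f(5.75) ≈ 1.74920, f(19/3) ≈ 1.84583, f(83/12) ≈ 1.93393.
Sum = Δx · [f(4) + f(55/12) + f(31/6) + ...].
Sum ≈ 5.87995.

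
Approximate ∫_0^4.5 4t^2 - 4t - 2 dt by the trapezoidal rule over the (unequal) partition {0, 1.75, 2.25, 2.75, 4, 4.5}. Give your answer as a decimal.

77.125

Subinterval widths: 1.75, 0.5, 0.5, 1.25, 0.5.
f(0) = -2, f(1.75) = 3.25, f(2.25) = 9.25, f(2.75) = 17.25, f(4) = 46, f(4.5) = 61.
On each subinterval the trapezoid contributes (Δt_i/2)·[f(t_{i-1}) + f(t_i)].
Sum = 77.125.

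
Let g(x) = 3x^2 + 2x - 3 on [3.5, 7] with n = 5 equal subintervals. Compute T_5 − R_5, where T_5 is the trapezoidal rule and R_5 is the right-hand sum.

-41.0375

T_5 = 327.2325.
R_5 = 368.27.
T_5 − R_5 = -41.0375.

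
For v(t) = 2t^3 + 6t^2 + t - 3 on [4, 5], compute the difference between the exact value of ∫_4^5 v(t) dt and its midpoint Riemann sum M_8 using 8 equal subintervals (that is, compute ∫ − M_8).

Exact integral: ∫_4^5 v(t) dt = 308.
M_8 = 307.95703125.
Error = 308 − 307.95703125 = 0.04296875.

0.04296875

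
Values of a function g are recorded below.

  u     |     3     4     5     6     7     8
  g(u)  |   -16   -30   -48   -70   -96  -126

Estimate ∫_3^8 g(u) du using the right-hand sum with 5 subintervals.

Δu = 1.
Sum = 1·[(-30) + (-48) + (-70) + (-96) + (-126)] = -370.

-370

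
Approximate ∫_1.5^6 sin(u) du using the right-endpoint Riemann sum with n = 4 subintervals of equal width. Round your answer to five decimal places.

Δu = (6 − 1.5)/4 = 1.125.
Right endpoints: 2.625, 3.75, 4.875, 6.
f(2.625) ≈ 0.49392, f(3.75) ≈ -0.57156, f(4.875) ≈ -0.98681, f(6) ≈ -0.27942.
Sum = Δu · [f(2.625) + f(3.75) + f(4.875) + f(6)].
Sum ≈ -1.51185.

-1.51185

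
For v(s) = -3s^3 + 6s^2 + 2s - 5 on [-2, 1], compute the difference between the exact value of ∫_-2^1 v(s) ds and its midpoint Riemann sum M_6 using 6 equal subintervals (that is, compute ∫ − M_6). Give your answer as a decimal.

Exact integral: ∫_-2^1 v(s) ds = 11.25.
M_6 = 10.59375.
Error = 11.25 − 10.59375 = 0.65625.

0.65625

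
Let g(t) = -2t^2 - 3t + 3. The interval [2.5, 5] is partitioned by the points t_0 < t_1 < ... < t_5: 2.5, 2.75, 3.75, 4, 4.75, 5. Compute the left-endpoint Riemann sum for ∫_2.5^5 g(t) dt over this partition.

Subinterval widths: 0.25, 1, 0.25, 0.75, 0.25.
Left endpoints: 2.5, 2.75, 3.75, 4, 4.75.
g(2.5) = -17, g(2.75) = -20.375, g(3.75) = -36.375, g(4) = -41, g(4.75) = -56.375.
Sum = Σ Δt_i · g(t_i).
Sum = -78.5625.

-78.5625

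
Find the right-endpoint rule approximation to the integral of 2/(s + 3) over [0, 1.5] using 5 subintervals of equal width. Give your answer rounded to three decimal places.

0.779

Δs = (1.5 − 0)/5 = 0.3.
Right endpoints: 0.3, 0.6, 0.9, 1.2, 1.5.
f(0.3) = 20/33, f(0.6) = 5/9, f(0.9) = 20/39, f(1.2) = 10/21, f(1.5) = 4/9.
Sum = Δs · [f(0.3) + f(0.6) + f(0.9) + f(1.2) + f(1.5)].
Sum ≈ 0.779.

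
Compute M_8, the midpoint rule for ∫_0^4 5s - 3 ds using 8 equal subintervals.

Δs = (4 − 0)/8 = 0.5.
Midpoints: 0.25, 0.75, 1.25, 1.75, 2.25, 2.75, 3.25, 3.75.
f(0.25) = -1.75, f(0.75) = 0.75, f(1.25) = 3.25, f(1.75) = 5.75, f(2.25) = 8.25, f(2.75) = 10.75, f(3.25) = 13.25, f(3.75) = 15.75.
Sum = Δs · [f(0.25) + f(0.75) + f(1.25) + ...].
Sum = 28.

28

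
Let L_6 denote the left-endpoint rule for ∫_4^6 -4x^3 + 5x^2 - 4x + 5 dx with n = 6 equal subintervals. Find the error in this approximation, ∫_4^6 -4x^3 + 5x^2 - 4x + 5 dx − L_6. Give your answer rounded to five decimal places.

-83.96296

Exact integral: ∫_4^6 f(x) dx ≈ -816.6666667.
L_6 ≈ -732.7037037.
Error ≈ -816.6666667 − (-732.7037037) ≈ -83.96296.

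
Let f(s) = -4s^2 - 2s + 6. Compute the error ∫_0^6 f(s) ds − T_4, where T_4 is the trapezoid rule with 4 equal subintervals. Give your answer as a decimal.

Exact integral: ∫_0^6 f(s) ds = -288.
T_4 = -297.
Error = -288 − (-297) = 9.

9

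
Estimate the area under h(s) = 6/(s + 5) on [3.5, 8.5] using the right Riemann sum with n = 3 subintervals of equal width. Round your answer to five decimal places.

2.56942

Δs = (8.5 − 3.5)/3 = 5/3.
Right endpoints: 31/6, 41/6, 8.5.
h(31/6) = 36/61, h(41/6) = 36/71, h(8.5) = 4/9.
Sum = Δs · [h(31/6) + h(41/6) + h(8.5)].
Sum ≈ 2.56942.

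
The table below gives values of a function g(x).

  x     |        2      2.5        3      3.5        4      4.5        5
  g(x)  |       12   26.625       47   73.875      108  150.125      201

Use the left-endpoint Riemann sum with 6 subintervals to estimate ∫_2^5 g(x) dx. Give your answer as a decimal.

Δx = 0.5.
Sum = 0.5·[12 + 26.625 + 47 + 73.875 + 108 + 150.125] = 208.8125.

208.8125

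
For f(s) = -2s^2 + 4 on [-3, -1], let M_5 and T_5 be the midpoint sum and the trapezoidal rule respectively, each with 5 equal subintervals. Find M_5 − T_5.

0.16

M_5 = -9.28.
T_5 = -9.44.
M_5 − T_5 = 0.16.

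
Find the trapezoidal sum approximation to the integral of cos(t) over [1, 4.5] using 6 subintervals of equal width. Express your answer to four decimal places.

-1.7671

Δt = (4.5 − 1)/6 = 7/12.
f(1) ≈ 0.5403, f(19/12) ≈ -0.0125, f(13/6) ≈ -0.5612, f(2.75) ≈ -0.9243, f(10/3) ≈ -0.9817, f(47/12) ≈ -0.7144, f(4.5) ≈ -0.2108.
T_6 = (Δt/2)·[f(t_0) + 2f(t_1) + ... + 2f(t_{5}) + f(t_6)].
Sum ≈ -1.7671.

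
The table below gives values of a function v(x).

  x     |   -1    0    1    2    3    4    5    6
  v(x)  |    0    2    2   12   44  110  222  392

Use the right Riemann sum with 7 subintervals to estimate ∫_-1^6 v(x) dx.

Δx = 1.
Sum = 1·[2 + 2 + 12 + 44 + 110 + 222 + 392] = 784.

784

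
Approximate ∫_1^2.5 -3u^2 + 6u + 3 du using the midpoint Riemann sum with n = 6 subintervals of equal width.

5.6484375

Δu = (2.5 − 1)/6 = 0.25.
Midpoints: 1.125, 1.375, 1.625, 1.875, 2.125, 2.375.
f(1.125) = 5.953125, f(1.375) = 5.578125, f(1.625) = 4.828125, f(1.875) = 3.703125, f(2.125) = 2.203125, f(2.375) = 0.328125.
Sum = Δu · [f(1.125) + f(1.375) + f(1.625) + ...].
Sum = 5.6484375.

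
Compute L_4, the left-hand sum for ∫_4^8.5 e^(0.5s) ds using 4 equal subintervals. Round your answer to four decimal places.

Δs = (8.5 − 4)/4 = 1.125.
Left endpoints: 4, 5.125, 6.25, 7.375.
f(4) ≈ 7.3891, f(5.125) ≈ 12.9682, f(6.25) ≈ 22.7599, f(7.375) ≈ 39.9449.
Sum = Δs · [f(4) + f(5.125) + f(6.25) + f(7.375)].
Sum ≈ 93.4448.

93.4448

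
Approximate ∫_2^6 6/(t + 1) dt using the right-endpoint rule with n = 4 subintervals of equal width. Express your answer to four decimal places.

4.5571

Δt = (6 − 2)/4 = 1.
Right endpoints: 3, 4, 5, 6.
f(3) = 1.5, f(4) = 1.2, f(5) = 1, f(6) = 6/7.
Sum = Δt · [f(3) + f(4) + f(5) + f(6)].
Sum ≈ 4.5571.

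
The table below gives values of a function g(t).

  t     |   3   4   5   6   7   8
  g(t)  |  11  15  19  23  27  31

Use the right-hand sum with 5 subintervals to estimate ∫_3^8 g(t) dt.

115

Δt = 1.
Sum = 1·[15 + 19 + 23 + 27 + 31] = 115.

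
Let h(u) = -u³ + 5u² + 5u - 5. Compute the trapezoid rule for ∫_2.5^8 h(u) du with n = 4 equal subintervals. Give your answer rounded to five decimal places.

Δu = (8 − 2.5)/4 = 1.375.
h(2.5) = 23.125, h(3.875) = 16009/512, h(5.25) = 14.359375, h(6.625) = -22117/512, h(8) = -157.
T_4 = (Δu/2)·[h(u_0) + 2h(u_1) + 2h(u_2) + 2h(u_3) + h(u_4)].
Sum ≈ -88.69824.

-88.69824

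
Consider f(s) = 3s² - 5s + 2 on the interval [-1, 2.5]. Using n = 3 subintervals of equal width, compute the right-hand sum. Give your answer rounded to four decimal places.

11.8611

Δs = (2.5 − (-1))/3 = 7/6.
Right endpoints: 1/6, 4/3, 2.5.
f(1/6) = 1.25, f(4/3) = 2/3, f(2.5) = 8.25.
Sum = Δs · [f(1/6) + f(4/3) + f(2.5)].
Sum ≈ 11.8611.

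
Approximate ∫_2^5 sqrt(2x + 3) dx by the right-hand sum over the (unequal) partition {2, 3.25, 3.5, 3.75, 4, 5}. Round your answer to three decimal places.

9.888

Subinterval widths: 1.25, 0.25, 0.25, 0.25, 1.
Right endpoints: 3.25, 3.5, 3.75, 4, 5.
f(3.25) ≈ 3.082, f(3.5) ≈ 3.162, f(3.75) ≈ 3.240, f(4) ≈ 3.317, f(5) ≈ 3.606.
Sum = Σ Δx_i · f(x_i).
Sum ≈ 9.888.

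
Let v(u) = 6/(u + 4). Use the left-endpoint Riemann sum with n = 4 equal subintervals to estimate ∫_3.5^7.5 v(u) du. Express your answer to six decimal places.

Δu = (7.5 − 3.5)/4 = 1.
Left endpoints: 3.5, 4.5, 5.5, 6.5.
v(3.5) = 0.8, v(4.5) = 12/17, v(5.5) = 12/19, v(6.5) = 4/7.
Sum = Δu · [v(3.5) + v(4.5) + v(5.5) + v(6.5)].
Sum ≈ 2.708890.

2.708890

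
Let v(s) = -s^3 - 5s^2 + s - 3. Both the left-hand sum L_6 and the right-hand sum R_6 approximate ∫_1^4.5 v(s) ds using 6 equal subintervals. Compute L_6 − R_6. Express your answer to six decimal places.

L_6 ≈ -202.64048032.
R_6 ≈ -309.31756366.
L_6 − R_6 ≈ 106.677083.

106.677083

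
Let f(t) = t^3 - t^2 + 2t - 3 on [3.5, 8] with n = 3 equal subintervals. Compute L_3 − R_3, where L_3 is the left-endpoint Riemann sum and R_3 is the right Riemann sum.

-639.5625

L_3 = 576.
R_3 = 1215.5625.
L_3 − R_3 = -639.5625.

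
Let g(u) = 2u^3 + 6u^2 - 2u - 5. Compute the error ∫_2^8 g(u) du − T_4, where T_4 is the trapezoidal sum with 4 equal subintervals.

Exact integral: ∫_2^8 g(u) du = 2958.
T_4 = 3039.
Error = 2958 − 3039 = -81.

-81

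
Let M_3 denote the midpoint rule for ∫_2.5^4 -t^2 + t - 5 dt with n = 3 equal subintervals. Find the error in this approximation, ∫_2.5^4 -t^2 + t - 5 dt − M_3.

Exact integral: ∫_2.5^4 f(t) dt = -18.75.
M_3 = -18.71875.
Error = -18.75 − (-18.71875) = -0.03125.

-0.03125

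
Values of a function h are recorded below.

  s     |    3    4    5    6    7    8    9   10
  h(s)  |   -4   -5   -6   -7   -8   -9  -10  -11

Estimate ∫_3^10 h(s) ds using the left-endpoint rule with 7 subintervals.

Δs = 1.
Sum = 1·[(-4) + (-5) + (-6) + (-7) + (-8) + (-9) + (-10)] = -49.

-49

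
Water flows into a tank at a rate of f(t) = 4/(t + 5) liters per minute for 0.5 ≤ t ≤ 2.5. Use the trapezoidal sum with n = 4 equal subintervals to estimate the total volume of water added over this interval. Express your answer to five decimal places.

Δt = (2.5 − 0.5)/4 = 0.5.
f(0.5) = 8/11, f(1) = 2/3, f(1.5) = 8/13, f(2) = 4/7, f(2.5) = 8/15.
T_4 = (Δt/2)·[f(t_0) + 2f(t_1) + 2f(t_2) + 2f(t_3) + f(t_4)].
Sum ≈ 1.24189.

1.24189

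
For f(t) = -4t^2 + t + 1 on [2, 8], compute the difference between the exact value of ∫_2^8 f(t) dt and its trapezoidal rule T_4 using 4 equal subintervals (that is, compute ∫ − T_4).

Exact integral: ∫_2^8 f(t) dt = -636.
T_4 = -645.
Error = -636 − (-645) = 9.

9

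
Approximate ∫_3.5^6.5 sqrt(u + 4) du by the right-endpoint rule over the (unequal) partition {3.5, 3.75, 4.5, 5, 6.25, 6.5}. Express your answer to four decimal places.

Subinterval widths: 0.25, 0.75, 0.5, 1.25, 0.25.
Right endpoints: 3.75, 4.5, 5, 6.25, 6.5.
f(3.75) ≈ 2.7839, f(4.5) ≈ 2.9155, f(5) ≈ 3.0000, f(6.25) ≈ 3.2016, f(6.5) ≈ 3.2404.
Sum = Σ Δu_i · f(u_i).
Sum ≈ 9.1946.

9.1946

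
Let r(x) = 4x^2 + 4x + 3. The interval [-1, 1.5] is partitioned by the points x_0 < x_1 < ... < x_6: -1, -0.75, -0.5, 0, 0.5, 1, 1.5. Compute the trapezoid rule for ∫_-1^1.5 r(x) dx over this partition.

Subinterval widths: 0.25, 0.25, 0.5, 0.5, 0.5, 0.5.
r(-1) = 3, r(-0.75) = 2.25, r(-0.5) = 2, r(0) = 3, r(0.5) = 6, r(1) = 11, r(1.5) = 18.
On each subinterval the trapezoid contributes (Δx_i/2)·[r(x_{i-1}) + r(x_i)].
Sum = 16.1875.

16.1875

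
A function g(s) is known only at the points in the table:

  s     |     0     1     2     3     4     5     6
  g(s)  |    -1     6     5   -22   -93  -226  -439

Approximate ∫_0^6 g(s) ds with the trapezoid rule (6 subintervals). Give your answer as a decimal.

Δs = 1.
T_6 = (1/2)·[(-1) + 2·6 + 2·5 + 2·(-22) + 2·(-93) + 2·(-226) + (-439)] = -550.

-550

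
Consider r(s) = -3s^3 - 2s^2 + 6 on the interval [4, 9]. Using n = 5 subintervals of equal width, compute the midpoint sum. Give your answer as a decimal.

-5116.875

Δs = (9 − 4)/5 = 1.
Midpoints: 4.5, 5.5, 6.5, 7.5, 8.5.
r(4.5) = -307.875, r(5.5) = -553.625, r(6.5) = -902.375, r(7.5) = -1372.125, r(8.5) = -1980.875.
Sum = Δs · [r(4.5) + r(5.5) + r(6.5) + r(7.5) + r(8.5)].
Sum = -5116.875.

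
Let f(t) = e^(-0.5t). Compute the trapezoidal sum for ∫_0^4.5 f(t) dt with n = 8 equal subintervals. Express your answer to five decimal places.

1.80098

Δt = (4.5 − 0)/8 = 0.5625.
f(0) ≈ 1.00000, f(0.5625) ≈ 0.75484, f(1.125) ≈ 0.56978, f(1.6875) ≈ 0.43009, f(2.25) ≈ 0.32465, f(2.8125) ≈ 0.24506, f(3.375) ≈ 0.18498, f(3.9375) ≈ 0.13963, f(4.5) ≈ 0.10540.
T_8 = (Δt/2)·[f(t_0) + 2f(t_1) + ... + 2f(t_{7}) + f(t_8)].
Sum ≈ 1.80098.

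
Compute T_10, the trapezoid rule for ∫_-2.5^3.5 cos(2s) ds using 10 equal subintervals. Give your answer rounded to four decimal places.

-0.1324

Δs = (3.5 − (-2.5))/10 = 0.6.
f(-2.5) ≈ 0.2837, f(-1.9) ≈ -0.7910, f(-1.3) ≈ -0.8569, f(-0.7) ≈ 0.1700, f(-0.1) ≈ 0.9801, f(0.5) ≈ 0.5403, f(1.1) ≈ -0.5885, f(1.7) ≈ -0.9668, f(2.3) ≈ -0.1122, f(2.9) ≈ 0.8855, f(3.5) ≈ 0.7539.
T_10 = (Δs/2)·[f(s_0) + 2f(s_1) + ... + 2f(s_{9}) + f(s_10)].
Sum ≈ -0.1324.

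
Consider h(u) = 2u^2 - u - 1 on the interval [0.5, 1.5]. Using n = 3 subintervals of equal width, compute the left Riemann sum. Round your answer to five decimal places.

-0.29630

Δu = (1.5 − 0.5)/3 = 1/3.
Left endpoints: 0.5, 5/6, 7/6.
h(0.5) = -1, h(5/6) = -4/9, h(7/6) = 5/9.
Sum = Δu · [h(0.5) + h(5/6) + h(7/6)].
Sum ≈ -0.29630.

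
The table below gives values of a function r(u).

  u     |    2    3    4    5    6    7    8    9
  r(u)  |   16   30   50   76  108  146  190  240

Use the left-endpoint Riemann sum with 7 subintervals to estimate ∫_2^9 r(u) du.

Δu = 1.
Sum = 1·[16 + 30 + 50 + 76 + 108 + 146 + 190] = 616.

616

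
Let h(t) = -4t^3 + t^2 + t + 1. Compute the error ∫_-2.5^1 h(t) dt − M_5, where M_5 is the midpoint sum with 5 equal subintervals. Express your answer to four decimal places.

1.4292

Exact integral: ∫_-2.5^1 h(t) dt ≈ 44.479167.
M_5 = 43.05.
Error ≈ 44.479167 − 43.05 ≈ 1.4292.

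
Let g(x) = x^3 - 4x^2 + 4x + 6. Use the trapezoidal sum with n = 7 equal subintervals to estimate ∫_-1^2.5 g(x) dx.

18.59375

Δx = (2.5 − (-1))/7 = 0.5.
g(-1) = -3, g(-0.5) = 2.875, g(0) = 6, g(0.5) = 7.125, g(1) = 7, g(1.5) = 6.375, g(2) = 6, g(2.5) = 6.625.
T_7 = (Δx/2)·[g(x_0) + 2g(x_1) + ... + 2g(x_{6}) + g(x_7)].
Sum = 18.59375.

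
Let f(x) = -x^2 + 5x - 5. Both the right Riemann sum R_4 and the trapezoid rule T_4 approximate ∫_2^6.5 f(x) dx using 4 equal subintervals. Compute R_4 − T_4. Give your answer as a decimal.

R_4 = -25.55859375.
T_4 = -16.69921875.
R_4 − T_4 = -8.859375.

-8.859375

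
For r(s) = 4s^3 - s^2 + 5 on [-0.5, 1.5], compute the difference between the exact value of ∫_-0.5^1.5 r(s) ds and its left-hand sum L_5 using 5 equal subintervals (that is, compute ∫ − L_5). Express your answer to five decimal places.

2.13333

Exact integral: ∫_-0.5^1.5 r(s) ds ≈ 13.8333333.
L_5 = 11.7.
Error ≈ 13.8333333 − 11.7 ≈ 2.13333.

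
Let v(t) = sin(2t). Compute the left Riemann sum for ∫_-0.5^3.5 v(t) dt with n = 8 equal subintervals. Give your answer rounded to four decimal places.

-0.4724

Δt = (3.5 − (-0.5))/8 = 0.5.
Left endpoints: -0.5, 0, 0.5, 1, 1.5, 2, 2.5, 3.
v(-0.5) ≈ -0.8415, v(0) ≈ 0.0000, v(0.5) ≈ 0.8415, v(1) ≈ 0.9093, v(1.5) ≈ 0.1411, v(2) ≈ -0.7568, v(2.5) ≈ -0.9589, v(3) ≈ -0.2794.
Sum = Δt · [v(-0.5) + v(0) + v(0.5) + ...].
Sum ≈ -0.4724.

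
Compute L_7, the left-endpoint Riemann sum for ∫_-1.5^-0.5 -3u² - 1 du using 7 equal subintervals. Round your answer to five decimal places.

-4.68878

Δu = (-0.5 − (-1.5))/7 = 1/7.
Left endpoints: -1.5, -19/14, -17/14, -15/14, -13/14, -11/14, -9/14.
f(-1.5) = -7.75, f(-19/14) = -1279/196, f(-17/14) = -1063/196, f(-15/14) = -871/196, f(-13/14) = -703/196, f(-11/14) = -559/196, f(-9/14) = -439/196.
Sum = Δu · [f(-1.5) + f(-19/14) + f(-17/14) + ...].
Sum ≈ -4.68878.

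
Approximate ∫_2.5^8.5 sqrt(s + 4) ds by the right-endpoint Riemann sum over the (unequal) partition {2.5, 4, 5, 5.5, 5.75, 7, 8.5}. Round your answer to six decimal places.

19.013451

Subinterval widths: 1.5, 1, 0.5, 0.25, 1.25, 1.5.
Right endpoints: 4, 5, 5.5, 5.75, 7, 8.5.
f(4) ≈ 2.828427, f(5) ≈ 3.000000, f(5.5) ≈ 3.082207, f(5.75) ≈ 3.122499, f(7) ≈ 3.316625, f(8.5) ≈ 3.535534.
Sum = Σ Δs_i · f(s_i).
Sum ≈ 19.013451.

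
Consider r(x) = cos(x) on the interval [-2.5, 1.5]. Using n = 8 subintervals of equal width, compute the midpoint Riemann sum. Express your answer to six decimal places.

Δx = (1.5 − (-2.5))/8 = 0.5.
Midpoints: -2.25, -1.75, -1.25, -0.75, -0.25, 0.25, 0.75, 1.25.
r(-2.25) ≈ -0.628174, r(-1.75) ≈ -0.178246, r(-1.25) ≈ 0.315322, r(-0.75) ≈ 0.731689, r(-0.25) ≈ 0.968912, r(0.25) ≈ 0.968912, r(0.75) ≈ 0.731689, r(1.25) ≈ 0.315322.
Sum = Δx · [r(-2.25) + r(-1.75) + r(-1.25) + ...].
Sum ≈ 1.612714.

1.612714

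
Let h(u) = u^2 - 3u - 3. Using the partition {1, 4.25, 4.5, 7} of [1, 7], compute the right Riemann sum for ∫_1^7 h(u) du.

70.953125

Subinterval widths: 3.25, 0.25, 2.5.
Right endpoints: 4.25, 4.5, 7.
h(4.25) = 2.3125, h(4.5) = 3.75, h(7) = 25.
Sum = Σ Δu_i · h(u_i).
Sum = 70.953125.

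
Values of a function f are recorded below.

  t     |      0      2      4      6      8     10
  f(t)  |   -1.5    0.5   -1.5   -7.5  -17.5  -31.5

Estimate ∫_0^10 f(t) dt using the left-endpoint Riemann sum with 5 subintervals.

-55

Δt = 2.
Sum = 2·[(-1.5) + 0.5 + (-1.5) + (-7.5) + (-17.5)] = -55.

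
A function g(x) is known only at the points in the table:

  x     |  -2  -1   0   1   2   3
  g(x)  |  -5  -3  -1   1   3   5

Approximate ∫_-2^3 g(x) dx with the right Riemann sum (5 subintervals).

Δx = 1.
Sum = 1·[(-3) + (-1) + 1 + 3 + 5] = 5.

5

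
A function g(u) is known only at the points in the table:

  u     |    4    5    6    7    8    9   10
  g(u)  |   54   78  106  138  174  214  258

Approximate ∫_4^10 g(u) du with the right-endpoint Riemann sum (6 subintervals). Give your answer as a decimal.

Δu = 1.
Sum = 1·[78 + 106 + 138 + 174 + 214 + 258] = 968.

968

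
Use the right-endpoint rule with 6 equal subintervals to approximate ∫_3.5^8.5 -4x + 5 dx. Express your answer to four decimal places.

-103.3333

Δx = (8.5 − 3.5)/6 = 5/6.
Right endpoints: 13/3, 31/6, 6, 41/6, 23/3, 8.5.
f(13/3) = -37/3, f(31/6) = -47/3, f(6) = -19, f(41/6) = -67/3, f(23/3) = -77/3, f(8.5) = -29.
Sum = Δx · [f(13/3) + f(31/6) + f(6) + ...].
Sum ≈ -103.3333.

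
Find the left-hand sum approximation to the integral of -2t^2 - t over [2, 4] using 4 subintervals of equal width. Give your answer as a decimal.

-37

Δt = (4 − 2)/4 = 0.5.
Left endpoints: 2, 2.5, 3, 3.5.
f(2) = -10, f(2.5) = -15, f(3) = -21, f(3.5) = -28.
Sum = Δt · [f(2) + f(2.5) + f(3) + f(3.5)].
Sum = -37.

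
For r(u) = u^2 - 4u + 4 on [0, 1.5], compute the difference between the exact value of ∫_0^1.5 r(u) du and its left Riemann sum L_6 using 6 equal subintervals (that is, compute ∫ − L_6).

Exact integral: ∫_0^1.5 r(u) du = 2.625.
L_6 = 3.109375.
Error = 2.625 − 3.109375 = -0.484375.

-0.484375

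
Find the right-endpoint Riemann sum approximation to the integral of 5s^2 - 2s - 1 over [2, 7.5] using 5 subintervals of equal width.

775.225

Δs = (7.5 − 2)/5 = 1.1.
Right endpoints: 3.1, 4.2, 5.3, 6.4, 7.5.
f(3.1) = 40.85, f(4.2) = 78.8, f(5.3) = 128.85, f(6.4) = 191, f(7.5) = 265.25.
Sum = Δs · [f(3.1) + f(4.2) + f(5.3) + f(6.4) + f(7.5)].
Sum = 775.225.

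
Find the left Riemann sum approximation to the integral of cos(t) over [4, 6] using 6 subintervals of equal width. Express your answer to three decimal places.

Δt = (6 − 4)/6 = 1/3.
Left endpoints: 4, 13/3, 14/3, 5, 16/3, 17/3.
f(4) ≈ -0.654, f(13/3) ≈ -0.370, f(14/3) ≈ -0.046, f(5) ≈ 0.284, f(16/3) ≈ 0.582, f(17/3) ≈ 0.816.
Sum = Δt · [f(4) + f(13/3) + f(14/3) + ...].
Sum ≈ 0.204.

0.204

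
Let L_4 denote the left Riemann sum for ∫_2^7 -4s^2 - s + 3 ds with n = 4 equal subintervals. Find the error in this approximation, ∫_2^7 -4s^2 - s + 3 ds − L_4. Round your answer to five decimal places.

Exact integral: ∫_2^7 f(s) ds ≈ -454.1666667.
L_4 = -343.75.
Error ≈ -454.1666667 − (-343.75) ≈ -110.41667.

-110.41667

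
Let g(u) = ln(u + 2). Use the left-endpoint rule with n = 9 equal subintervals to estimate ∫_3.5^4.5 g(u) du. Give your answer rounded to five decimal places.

Δu = (4.5 − 3.5)/9 = 1/9.
Left endpoints: 3.5, 65/18, 67/18, 23/6, 71/18, 73/18, 25/6, 77/18, 79/18.
g(3.5) ≈ 1.70475, g(65/18) ≈ 1.72475, g(67/18) ≈ 1.74436, g(23/6) ≈ 1.76359, g(71/18) ≈ 1.78246, g(73/18) ≈ 1.80098, g(25/6) ≈ 1.81916, g(77/18) ≈ 1.83702, g(79/18) ≈ 1.85456.
Sum = Δu · [g(3.5) + g(65/18) + g(67/18) + ...].
Sum ≈ 1.78129.

1.78129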